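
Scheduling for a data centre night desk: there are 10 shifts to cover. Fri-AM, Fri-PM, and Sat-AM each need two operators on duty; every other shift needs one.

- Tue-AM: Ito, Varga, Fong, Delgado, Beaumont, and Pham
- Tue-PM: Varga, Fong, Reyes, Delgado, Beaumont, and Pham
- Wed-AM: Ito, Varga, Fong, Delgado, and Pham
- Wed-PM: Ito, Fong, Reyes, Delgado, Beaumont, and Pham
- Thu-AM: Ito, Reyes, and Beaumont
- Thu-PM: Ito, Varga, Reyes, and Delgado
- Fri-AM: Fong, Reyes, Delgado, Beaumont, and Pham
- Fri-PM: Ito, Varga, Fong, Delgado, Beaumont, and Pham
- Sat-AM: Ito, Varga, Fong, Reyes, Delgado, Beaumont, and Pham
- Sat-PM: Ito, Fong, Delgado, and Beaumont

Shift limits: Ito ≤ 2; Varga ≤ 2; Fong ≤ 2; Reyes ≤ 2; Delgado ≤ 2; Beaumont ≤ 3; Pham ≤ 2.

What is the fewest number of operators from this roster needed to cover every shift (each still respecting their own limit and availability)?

13 slots to fill and no one can take more than 3, so at least ⌈13/3⌉ = 5 operators are needed.
Any 5 operators together have capacity at most 3+2+2+2+2 = 11 < 13 slots, so 5 can never suffice.
Ito, Varga, Fong, Reyes, Delgado, and Beaumont alone can cover everything: Tue-AM→Varga, Tue-PM→Fong, Wed-AM→Ito, Wed-PM→Reyes, Thu-AM→Ito, Thu-PM→Varga, Fri-AM→Reyes+Beaumont, Fri-PM→Delgado+Beaumont, Sat-AM→Delgado+Beaumont, Sat-PM→Fong.

6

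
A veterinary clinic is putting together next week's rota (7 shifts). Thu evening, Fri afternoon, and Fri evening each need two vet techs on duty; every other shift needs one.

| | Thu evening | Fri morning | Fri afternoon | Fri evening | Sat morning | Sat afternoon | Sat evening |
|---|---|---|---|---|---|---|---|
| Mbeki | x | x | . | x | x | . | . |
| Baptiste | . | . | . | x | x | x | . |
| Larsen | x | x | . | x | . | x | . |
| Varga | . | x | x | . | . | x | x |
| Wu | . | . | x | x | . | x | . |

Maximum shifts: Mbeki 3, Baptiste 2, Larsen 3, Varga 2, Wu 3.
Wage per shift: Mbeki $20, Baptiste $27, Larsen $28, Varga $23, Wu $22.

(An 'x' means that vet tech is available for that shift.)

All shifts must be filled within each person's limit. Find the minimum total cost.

$227

Thu evening can only be covered by Mbeki and Larsen, so that assignment is forced.
Fri afternoon can only be covered by Varga and Wu, so that assignment is forced.
Sat evening can only be covered by Varga, so that assignment is forced.
Picking the cheapest available vet tech for each shift independently would cost $220, but that ignores the shift limits.
An optimal schedule: Thu evening→Mbeki+Larsen, Fri morning→Mbeki, Fri afternoon→Wu+Varga, Fri evening→Wu+Baptiste, Sat morning→Mbeki, Sat afternoon→Wu, Sat evening→Varga.
Total: 20 + 28 + 20 + 22 + 23 + 22 + 27 + 20 + 22 + 23 = $227.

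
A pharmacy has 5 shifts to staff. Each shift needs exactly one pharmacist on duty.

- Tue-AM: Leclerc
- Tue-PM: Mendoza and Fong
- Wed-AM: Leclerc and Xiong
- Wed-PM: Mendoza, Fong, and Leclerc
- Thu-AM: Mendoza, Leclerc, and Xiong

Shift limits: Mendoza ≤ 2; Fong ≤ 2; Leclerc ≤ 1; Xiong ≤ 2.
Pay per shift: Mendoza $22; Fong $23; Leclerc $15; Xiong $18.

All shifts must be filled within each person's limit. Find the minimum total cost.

$95

Tue-AM can only be covered by Leclerc, so that assignment is forced.
Picking the cheapest available pharmacist for each shift independently would cost $82, but that ignores the shift limits.
An optimal schedule: Tue-AM→Leclerc, Tue-PM→Mendoza, Wed-AM→Xiong, Wed-PM→Mendoza, Thu-AM→Xiong.
Total: 15 + 22 + 18 + 22 + 18 = $95.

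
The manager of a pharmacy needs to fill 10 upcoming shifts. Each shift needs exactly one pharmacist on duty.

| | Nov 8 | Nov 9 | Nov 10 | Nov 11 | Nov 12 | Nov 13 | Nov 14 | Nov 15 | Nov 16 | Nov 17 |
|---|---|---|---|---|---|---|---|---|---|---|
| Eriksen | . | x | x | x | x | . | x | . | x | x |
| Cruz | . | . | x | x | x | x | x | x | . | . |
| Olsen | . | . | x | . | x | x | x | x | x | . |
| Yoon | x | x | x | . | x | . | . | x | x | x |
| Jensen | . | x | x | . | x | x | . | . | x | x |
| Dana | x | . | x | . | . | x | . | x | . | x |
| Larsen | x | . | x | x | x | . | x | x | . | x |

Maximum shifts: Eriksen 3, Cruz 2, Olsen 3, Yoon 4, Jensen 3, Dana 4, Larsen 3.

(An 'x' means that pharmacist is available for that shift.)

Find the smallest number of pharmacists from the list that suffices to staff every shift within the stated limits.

3

10 slots to fill and no one can take more than 4, so at least ⌈10/4⌉ = 3 pharmacists are needed.
Eriksen, Olsen, and Yoon alone can cover everything: Nov 8→Yoon, Nov 9→Eriksen, Nov 10→Olsen, Nov 11→Eriksen, Nov 12→Yoon, Nov 13→Olsen, Nov 14→Eriksen, Nov 15→Olsen, Nov 16→Yoon, Nov 17→Yoon.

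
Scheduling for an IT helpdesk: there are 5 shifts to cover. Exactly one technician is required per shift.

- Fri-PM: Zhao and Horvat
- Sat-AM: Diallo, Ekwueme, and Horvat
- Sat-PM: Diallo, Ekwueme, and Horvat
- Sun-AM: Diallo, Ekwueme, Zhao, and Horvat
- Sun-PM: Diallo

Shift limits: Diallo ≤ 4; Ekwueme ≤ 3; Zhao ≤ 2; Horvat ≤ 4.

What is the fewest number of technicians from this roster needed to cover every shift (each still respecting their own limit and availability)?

2

5 slots to fill and no one can take more than 4, so at least ⌈5/4⌉ = 2 technicians are needed.
Diallo and Zhao alone can cover everything: Fri-PM→Zhao, Sat-AM→Diallo, Sat-PM→Diallo, Sun-AM→Diallo, Sun-PM→Diallo.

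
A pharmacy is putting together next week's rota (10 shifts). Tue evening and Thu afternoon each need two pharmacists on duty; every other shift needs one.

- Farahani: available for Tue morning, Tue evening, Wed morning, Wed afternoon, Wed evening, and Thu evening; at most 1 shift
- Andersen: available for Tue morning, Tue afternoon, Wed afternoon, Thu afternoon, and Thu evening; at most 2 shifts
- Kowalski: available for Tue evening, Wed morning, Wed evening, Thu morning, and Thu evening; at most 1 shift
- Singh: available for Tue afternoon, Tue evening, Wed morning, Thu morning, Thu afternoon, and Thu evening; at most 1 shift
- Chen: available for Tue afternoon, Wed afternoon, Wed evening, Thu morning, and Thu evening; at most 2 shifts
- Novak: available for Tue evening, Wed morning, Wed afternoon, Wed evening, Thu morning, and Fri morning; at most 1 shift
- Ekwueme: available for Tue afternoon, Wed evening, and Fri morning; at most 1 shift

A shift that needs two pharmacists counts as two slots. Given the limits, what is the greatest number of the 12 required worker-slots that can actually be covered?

Total capacity across all pharmacists is 1+2+1+1+2+1+1 = 9, and 12 slots are needed, so at most 9 can be filled.
An assignment achieving 9: Tue morning→Farahani, Tue afternoon→Andersen, Tue evening→Kowalski, Wed afternoon→Chen, Wed evening→Ekwueme, Thu morning→Chen, Thu afternoon→Andersen+Singh, Fri morning→Novak.
Loads: Farahani 1/1, Andersen 2/2, Kowalski 1/1, Singh 1/1, Chen 2/2, Novak 1/1, Ekwueme 1/1.

9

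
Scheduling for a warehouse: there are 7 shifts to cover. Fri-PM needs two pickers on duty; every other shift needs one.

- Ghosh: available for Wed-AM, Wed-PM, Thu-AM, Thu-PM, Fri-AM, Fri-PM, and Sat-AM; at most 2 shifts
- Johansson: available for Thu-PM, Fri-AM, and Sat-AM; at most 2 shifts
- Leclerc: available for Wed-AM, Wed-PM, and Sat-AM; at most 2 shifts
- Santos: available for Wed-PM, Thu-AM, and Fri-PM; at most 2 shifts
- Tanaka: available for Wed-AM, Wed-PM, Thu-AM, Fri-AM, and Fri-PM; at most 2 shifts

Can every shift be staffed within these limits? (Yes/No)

One valid schedule: Wed-AM→Ghosh, Wed-PM→Leclerc, Thu-AM→Santos, Thu-PM→Ghosh, Fri-AM→Johansson, Fri-PM→Santos+Tanaka, Sat-AM→Johansson.
Loads: Ghosh 2/2, Johansson 2/2, Leclerc 1/2, Santos 2/2, Tanaka 1/2 — all within limits.

Yes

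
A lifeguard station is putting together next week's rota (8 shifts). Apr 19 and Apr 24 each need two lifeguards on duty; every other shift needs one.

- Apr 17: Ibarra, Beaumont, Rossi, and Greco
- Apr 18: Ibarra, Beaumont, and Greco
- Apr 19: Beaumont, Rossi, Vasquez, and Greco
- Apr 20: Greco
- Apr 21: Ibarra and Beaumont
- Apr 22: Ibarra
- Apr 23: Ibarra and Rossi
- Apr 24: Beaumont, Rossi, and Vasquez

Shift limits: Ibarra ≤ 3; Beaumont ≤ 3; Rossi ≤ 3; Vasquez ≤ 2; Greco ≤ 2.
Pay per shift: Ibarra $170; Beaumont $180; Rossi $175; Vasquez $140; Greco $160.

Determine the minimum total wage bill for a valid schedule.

$1635

Apr 20 can only be covered by Greco, so that assignment is forced.
Apr 22 can only be covered by Ibarra, so that assignment is forced.
Picking the cheapest available lifeguard for each shift independently would cost $1605, but that ignores the shift limits.
An optimal schedule: Apr 17→Rossi, Apr 18→Greco, Apr 19→Vasquez+Rossi, Apr 20→Greco, Apr 21→Ibarra, Apr 22→Ibarra, Apr 23→Ibarra, Apr 24→Vasquez+Rossi.
Total: 175 + 160 + 140 + 175 + 160 + 170 + 170 + 170 + 140 + 175 = $1635.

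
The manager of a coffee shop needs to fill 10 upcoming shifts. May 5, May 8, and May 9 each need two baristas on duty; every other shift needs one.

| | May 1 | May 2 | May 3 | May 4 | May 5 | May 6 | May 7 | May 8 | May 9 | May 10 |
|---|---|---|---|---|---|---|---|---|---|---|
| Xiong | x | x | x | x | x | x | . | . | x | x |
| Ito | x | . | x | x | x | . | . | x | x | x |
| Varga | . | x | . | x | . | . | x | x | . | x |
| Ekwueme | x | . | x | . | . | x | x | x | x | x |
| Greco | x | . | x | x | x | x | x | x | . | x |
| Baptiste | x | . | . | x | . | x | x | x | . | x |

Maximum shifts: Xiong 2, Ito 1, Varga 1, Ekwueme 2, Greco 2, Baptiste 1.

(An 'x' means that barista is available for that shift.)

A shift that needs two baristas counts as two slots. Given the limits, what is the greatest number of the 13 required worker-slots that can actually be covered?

9

Total capacity across all baristas is 2+1+1+2+2+1 = 9, and 13 slots are needed, so at most 9 can be filled.
An assignment achieving 9: May 1→Greco, May 2→Xiong, May 3→Ekwueme, May 4→Baptiste, May 5→Xiong+Ito, May 6→Greco, May 7→Varga, May 9→Ekwueme.
Loads: Xiong 2/2, Ito 1/1, Varga 1/1, Ekwueme 2/2, Greco 2/2, Baptiste 1/1.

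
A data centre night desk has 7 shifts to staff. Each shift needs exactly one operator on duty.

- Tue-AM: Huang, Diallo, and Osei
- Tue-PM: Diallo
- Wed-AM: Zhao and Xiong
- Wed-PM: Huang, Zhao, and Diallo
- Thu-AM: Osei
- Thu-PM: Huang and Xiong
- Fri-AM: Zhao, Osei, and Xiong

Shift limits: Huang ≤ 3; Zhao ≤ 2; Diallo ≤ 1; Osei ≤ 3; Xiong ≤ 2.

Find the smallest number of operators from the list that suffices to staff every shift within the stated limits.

4

7 slots to fill and no one can take more than 3, so at least ⌈7/3⌉ = 3 operators are needed.
No set of 3 operators can cover every shift (each such set leaves at least one shift with no one available or exceeds a cap).
Huang, Zhao, Diallo, and Osei alone can cover everything: Tue-AM→Huang, Tue-PM→Diallo, Wed-AM→Zhao, Wed-PM→Huang, Thu-AM→Osei, Thu-PM→Huang, Fri-AM→Zhao.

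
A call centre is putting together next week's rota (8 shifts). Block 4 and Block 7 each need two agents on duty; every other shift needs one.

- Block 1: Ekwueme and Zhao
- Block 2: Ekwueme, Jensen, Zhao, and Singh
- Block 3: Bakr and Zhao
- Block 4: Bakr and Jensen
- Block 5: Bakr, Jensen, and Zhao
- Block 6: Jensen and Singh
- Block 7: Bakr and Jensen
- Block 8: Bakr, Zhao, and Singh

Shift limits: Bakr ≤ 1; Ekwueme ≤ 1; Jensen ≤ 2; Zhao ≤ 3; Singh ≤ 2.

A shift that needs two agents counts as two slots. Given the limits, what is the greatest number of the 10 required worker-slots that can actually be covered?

9

Total capacity across all agents is 1+1+2+3+2 = 9, and 10 slots are needed, so at most 9 can be filled.
An assignment achieving 9: Block 1→Ekwueme, Block 2→Singh, Block 3→Zhao, Block 4→Bakr+Jensen, Block 5→Zhao, Block 6→Singh, Block 7→Jensen, Block 8→Zhao.
Loads: Bakr 1/1, Ekwueme 1/1, Jensen 2/2, Zhao 3/3, Singh 2/2.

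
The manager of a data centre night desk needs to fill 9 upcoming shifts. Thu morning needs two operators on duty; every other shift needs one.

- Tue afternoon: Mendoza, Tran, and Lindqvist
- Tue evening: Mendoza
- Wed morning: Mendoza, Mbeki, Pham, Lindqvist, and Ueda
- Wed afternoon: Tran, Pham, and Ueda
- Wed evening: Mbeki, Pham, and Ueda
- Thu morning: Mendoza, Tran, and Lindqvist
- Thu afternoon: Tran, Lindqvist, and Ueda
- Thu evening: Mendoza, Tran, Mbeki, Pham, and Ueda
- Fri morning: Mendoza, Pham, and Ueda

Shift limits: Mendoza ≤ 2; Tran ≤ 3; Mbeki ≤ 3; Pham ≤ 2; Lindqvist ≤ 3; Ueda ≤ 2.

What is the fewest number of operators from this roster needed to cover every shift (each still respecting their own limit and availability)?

4

10 slots to fill and no one can take more than 3, so at least ⌈10/3⌉ = 4 operators are needed.
Mendoza, Tran, Mbeki, and Pham alone can cover everything: Tue afternoon→Tran, Tue evening→Mendoza, Wed morning→Mbeki, Wed afternoon→Pham, Wed evening→Mbeki, Thu morning→Mendoza+Tran, Thu afternoon→Tran, Thu evening→Mbeki, Fri morning→Pham.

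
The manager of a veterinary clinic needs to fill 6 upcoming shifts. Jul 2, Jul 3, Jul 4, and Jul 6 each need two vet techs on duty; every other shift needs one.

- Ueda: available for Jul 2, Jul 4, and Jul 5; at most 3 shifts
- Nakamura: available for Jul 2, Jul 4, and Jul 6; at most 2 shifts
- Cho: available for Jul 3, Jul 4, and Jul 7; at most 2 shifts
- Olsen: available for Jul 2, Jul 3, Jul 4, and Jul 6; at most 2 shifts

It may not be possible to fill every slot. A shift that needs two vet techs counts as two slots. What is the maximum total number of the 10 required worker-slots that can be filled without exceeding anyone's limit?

Total capacity across all vet techs is 3+2+2+2 = 9, and 10 slots are needed, so at most 9 can be filled.
An assignment achieving 9: Jul 2→Ueda+Nakamura, Jul 3→Cho+Olsen, Jul 4→Ueda, Jul 5→Ueda, Jul 6→Nakamura+Olsen, Jul 7→Cho.
Loads: Ueda 3/3, Nakamura 2/2, Cho 2/2, Olsen 2/2.

9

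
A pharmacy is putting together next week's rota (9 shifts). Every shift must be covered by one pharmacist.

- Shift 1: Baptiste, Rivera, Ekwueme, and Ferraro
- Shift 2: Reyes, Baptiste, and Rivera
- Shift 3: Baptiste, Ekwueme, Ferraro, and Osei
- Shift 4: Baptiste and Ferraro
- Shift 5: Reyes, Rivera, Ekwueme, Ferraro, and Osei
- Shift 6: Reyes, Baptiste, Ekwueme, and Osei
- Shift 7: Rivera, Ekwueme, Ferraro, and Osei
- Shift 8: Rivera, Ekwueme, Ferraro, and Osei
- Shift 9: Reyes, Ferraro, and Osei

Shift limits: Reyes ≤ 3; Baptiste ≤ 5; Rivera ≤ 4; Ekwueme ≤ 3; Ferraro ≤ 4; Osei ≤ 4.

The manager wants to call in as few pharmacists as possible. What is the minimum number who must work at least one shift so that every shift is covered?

9 slots to fill and no one can take more than 5, so at least ⌈9/5⌉ = 2 pharmacists are needed.
Baptiste and Ferraro alone can cover everything: Shift 1→Baptiste, Shift 2→Baptiste, Shift 3→Baptiste, Shift 4→Baptiste, Shift 5→Ferraro, Shift 6→Baptiste, Shift 7→Ferraro, Shift 8→Ferraro, Shift 9→Ferraro.

2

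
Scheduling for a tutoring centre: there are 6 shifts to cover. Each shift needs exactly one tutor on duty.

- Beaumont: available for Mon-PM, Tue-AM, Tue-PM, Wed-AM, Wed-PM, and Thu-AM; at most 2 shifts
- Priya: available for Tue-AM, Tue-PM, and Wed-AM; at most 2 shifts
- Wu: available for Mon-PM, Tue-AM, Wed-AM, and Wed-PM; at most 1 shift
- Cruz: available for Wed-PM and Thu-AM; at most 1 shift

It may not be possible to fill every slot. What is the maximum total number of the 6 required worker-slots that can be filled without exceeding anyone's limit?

6

Total capacity across all tutors is 2+2+1+1 = 6, and 6 slots are needed, so at most 6 can be filled.
An assignment achieving 6: Mon-PM→Beaumont, Tue-AM→Priya, Tue-PM→Beaumont, Wed-AM→Priya, Wed-PM→Wu, Thu-AM→Cruz.
Loads: Beaumont 2/2, Priya 2/2, Wu 1/1, Cruz 1/1.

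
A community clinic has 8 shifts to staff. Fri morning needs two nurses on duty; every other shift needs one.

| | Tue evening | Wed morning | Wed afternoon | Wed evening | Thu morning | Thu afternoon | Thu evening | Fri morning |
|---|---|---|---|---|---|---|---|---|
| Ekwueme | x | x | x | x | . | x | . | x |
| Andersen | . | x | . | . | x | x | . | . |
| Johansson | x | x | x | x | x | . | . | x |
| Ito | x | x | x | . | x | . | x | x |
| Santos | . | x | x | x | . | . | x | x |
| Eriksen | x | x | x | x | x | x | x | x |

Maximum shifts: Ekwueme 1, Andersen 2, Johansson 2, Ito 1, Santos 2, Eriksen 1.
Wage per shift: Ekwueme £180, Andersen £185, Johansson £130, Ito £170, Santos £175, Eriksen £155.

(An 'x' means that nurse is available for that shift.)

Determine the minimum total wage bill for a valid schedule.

£1485

Picking the cheapest available nurse for each shift independently would cost £1245, but that ignores the shift limits.
An optimal schedule: Tue evening→Johansson, Wed morning→Andersen, Wed afternoon→Santos, Wed evening→Johansson, Thu morning→Andersen, Thu afternoon→Ekwueme, Thu evening→Ito, Fri morning→Santos+Eriksen.
Total: 130 + 185 + 175 + 130 + 185 + 180 + 170 + 175 + 155 = £1485.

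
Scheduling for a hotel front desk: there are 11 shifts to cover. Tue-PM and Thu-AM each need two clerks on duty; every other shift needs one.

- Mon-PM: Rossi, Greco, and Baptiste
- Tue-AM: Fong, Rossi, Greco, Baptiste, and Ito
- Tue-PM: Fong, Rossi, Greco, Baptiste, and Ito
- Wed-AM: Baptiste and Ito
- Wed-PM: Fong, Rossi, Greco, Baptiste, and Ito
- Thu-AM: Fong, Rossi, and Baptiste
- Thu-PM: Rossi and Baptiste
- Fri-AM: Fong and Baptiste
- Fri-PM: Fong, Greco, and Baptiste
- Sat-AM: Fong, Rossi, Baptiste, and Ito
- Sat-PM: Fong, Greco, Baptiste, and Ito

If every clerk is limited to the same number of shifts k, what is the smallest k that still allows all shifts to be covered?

3

With 5 clerks and 13 worker-slots to fill, someone must work at least ⌈13/5⌉ = 3 shifts, so k ≥ 3.
k = 3 works: Mon-PM→Rossi, Tue-AM→Greco, Tue-PM→Baptiste+Ito, Wed-AM→Baptiste, Wed-PM→Greco, Thu-AM→Fong+Rossi, Thu-PM→Rossi, Fri-AM→Fong, Fri-PM→Fong, Sat-AM→Baptiste, Sat-PM→Greco.
Loads: Fong 3, Rossi 3, Greco 3, Baptiste 3, Ito 1 — all ≤ 3.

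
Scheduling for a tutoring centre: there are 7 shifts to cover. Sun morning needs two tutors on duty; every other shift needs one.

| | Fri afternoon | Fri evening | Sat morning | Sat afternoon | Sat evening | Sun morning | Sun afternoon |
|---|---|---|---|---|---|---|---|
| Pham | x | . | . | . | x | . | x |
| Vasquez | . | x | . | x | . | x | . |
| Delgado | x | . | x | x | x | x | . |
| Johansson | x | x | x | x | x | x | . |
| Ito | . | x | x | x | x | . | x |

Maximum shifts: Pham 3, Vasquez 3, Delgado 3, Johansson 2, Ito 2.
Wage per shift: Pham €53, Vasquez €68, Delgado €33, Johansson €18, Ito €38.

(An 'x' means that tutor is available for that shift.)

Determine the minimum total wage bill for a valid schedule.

€264

Picking the cheapest available tutor for each shift independently would cost €179, but that ignores the shift limits.
An optimal schedule: Fri afternoon→Johansson, Fri evening→Ito, Sat morning→Delgado, Sat afternoon→Delgado, Sat evening→Pham, Sun morning→Johansson+Delgado, Sun afternoon→Ito.
Total: 18 + 38 + 33 + 33 + 53 + 18 + 33 + 38 = €264.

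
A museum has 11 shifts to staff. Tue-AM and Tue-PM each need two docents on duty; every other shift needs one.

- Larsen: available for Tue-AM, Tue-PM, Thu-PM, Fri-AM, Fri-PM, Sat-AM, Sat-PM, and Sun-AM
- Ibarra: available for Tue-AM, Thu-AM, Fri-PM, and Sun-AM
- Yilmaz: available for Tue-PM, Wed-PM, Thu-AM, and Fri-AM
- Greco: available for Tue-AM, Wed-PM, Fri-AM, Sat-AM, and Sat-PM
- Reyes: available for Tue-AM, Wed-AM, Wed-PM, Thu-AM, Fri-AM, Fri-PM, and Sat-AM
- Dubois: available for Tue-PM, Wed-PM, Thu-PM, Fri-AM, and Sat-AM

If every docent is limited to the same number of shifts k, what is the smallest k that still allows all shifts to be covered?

With 6 docents and 13 worker-slots to fill, someone must work at least ⌈13/6⌉ = 3 shifts, so k ≥ 3.
k = 3 works: Tue-AM→Ibarra+Greco, Tue-PM→Yilmaz+Dubois, Wed-AM→Reyes, Wed-PM→Yilmaz, Thu-AM→Ibarra, Thu-PM→Larsen, Fri-AM→Yilmaz, Fri-PM→Ibarra, Sat-AM→Greco, Sat-PM→Larsen, Sun-AM→Larsen.
Loads: Larsen 3, Ibarra 3, Yilmaz 3, Greco 2, Reyes 1, Dubois 1 — all ≤ 3.

3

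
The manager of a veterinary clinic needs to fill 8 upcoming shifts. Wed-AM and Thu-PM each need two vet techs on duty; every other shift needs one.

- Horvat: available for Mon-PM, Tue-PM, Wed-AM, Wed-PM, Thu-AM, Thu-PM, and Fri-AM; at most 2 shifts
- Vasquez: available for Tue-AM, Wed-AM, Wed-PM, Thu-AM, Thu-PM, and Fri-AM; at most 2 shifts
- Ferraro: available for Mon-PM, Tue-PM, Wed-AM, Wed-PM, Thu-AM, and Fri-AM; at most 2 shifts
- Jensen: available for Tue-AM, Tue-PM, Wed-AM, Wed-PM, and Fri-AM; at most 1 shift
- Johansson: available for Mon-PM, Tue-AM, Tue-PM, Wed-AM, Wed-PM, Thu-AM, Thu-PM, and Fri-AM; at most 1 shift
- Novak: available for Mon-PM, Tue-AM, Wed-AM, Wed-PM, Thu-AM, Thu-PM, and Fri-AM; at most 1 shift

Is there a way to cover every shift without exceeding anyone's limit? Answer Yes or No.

Total capacity is 2+2+2+1+1+1 = 9 but 10 worker-slots are needed — infeasible.

No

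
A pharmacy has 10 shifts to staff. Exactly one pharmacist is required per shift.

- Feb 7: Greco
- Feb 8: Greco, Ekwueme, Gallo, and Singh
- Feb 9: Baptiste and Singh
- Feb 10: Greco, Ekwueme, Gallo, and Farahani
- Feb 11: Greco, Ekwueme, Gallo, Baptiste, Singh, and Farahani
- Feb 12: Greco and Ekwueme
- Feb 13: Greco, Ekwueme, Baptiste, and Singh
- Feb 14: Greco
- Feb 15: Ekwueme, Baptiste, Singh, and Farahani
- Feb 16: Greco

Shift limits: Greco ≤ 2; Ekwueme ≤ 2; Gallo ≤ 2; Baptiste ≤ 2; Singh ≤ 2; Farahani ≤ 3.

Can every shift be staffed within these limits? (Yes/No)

Total capacity is 13 and 10 slots are needed, so capacity alone doesn't rule it out.
Shifts {Feb 7, Feb 14, Feb 16} need 3 worker-slots in total, but the pharmacists available for any of those shifts (Greco) can supply at most 2 among them. So no valid schedule exists.

No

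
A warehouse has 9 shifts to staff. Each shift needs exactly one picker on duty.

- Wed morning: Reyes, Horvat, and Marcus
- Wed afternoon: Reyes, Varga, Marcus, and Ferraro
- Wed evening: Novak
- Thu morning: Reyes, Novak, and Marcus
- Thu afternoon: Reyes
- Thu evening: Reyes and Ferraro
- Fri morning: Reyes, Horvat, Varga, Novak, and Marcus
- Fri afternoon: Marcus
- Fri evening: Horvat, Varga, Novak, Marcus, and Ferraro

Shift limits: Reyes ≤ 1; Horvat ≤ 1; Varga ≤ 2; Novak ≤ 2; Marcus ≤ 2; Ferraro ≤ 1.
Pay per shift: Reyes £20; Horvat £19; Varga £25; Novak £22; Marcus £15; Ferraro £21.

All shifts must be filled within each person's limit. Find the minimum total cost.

Wed evening can only be covered by Novak, so that assignment is forced.
Thu afternoon can only be covered by Reyes, so that assignment is forced.
Fri afternoon can only be covered by Marcus, so that assignment is forced.
Picking the cheapest available picker for each shift independently would cost £152, but that ignores the shift limits.
An optimal schedule: Wed morning→Horvat, Wed afternoon→Varga, Wed evening→Novak, Thu morning→Novak, Thu afternoon→Reyes, Thu evening→Ferraro, Fri morning→Varga, Fri afternoon→Marcus, Fri evening→Marcus.
Total: 19 + 25 + 22 + 22 + 20 + 21 + 25 + 15 + 15 = £184.

£184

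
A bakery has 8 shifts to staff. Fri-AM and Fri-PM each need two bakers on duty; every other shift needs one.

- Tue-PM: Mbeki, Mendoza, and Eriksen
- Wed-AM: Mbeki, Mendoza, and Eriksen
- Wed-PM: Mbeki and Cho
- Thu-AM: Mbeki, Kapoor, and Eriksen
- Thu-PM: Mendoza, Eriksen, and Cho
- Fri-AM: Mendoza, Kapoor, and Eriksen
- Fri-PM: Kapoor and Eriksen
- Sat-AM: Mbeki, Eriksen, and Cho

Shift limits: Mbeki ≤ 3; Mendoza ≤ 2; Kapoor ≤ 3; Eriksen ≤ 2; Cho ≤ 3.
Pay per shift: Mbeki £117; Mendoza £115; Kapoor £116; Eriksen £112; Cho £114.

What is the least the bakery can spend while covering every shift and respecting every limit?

£1144

Fri-PM can only be covered by Kapoor and Eriksen, so that assignment is forced.
Picking the cheapest available baker for each shift independently would cost £1129, but that ignores the shift limits.
An optimal schedule: Tue-PM→Eriksen, Wed-AM→Mendoza, Wed-PM→Cho, Thu-AM→Kapoor, Thu-PM→Cho, Fri-AM→Mendoza+Kapoor, Fri-PM→Eriksen+Kapoor, Sat-AM→Cho.
Total: 112 + 115 + 114 + 116 + 114 + 115 + 116 + 112 + 116 + 114 = £1144.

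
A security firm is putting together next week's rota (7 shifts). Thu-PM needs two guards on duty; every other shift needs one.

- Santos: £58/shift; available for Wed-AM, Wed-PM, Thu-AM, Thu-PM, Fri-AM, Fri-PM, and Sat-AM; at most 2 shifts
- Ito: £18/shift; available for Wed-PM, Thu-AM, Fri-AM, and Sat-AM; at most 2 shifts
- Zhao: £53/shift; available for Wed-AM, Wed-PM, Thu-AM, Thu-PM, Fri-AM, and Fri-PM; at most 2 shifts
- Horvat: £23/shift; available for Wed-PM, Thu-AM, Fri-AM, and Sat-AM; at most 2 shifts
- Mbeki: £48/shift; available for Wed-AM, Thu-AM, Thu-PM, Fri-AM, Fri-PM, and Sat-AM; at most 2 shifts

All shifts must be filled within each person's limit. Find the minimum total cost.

£284

Picking the cheapest available guard for each shift independently would cost £269, but that ignores the shift limits.
An optimal schedule: Wed-AM→Mbeki, Wed-PM→Ito, Thu-AM→Horvat, Thu-PM→Mbeki+Zhao, Fri-AM→Horvat, Fri-PM→Zhao, Sat-AM→Ito.
Total: 48 + 18 + 23 + 48 + 53 + 23 + 53 + 18 = £284.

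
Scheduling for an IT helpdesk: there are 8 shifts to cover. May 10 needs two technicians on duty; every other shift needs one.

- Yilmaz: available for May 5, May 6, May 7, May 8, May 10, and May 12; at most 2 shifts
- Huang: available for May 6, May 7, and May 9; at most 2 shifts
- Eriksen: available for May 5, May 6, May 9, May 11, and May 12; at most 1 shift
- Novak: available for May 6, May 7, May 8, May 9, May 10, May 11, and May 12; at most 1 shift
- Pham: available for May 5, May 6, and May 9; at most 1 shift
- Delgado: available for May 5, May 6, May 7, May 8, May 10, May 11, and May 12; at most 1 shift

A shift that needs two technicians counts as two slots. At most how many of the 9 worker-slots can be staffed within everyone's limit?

Total capacity across all technicians is 2+2+1+1+1+1 = 8, and 9 slots are needed, so at most 8 can be filled.
An assignment achieving 8: May 5→Pham, May 7→Huang, May 8→Yilmaz, May 9→Huang, May 10→Yilmaz+Novak, May 11→Eriksen, May 12→Delgado.
Loads: Yilmaz 2/2, Huang 2/2, Eriksen 1/1, Novak 1/1, Pham 1/1, Delgado 1/1.

8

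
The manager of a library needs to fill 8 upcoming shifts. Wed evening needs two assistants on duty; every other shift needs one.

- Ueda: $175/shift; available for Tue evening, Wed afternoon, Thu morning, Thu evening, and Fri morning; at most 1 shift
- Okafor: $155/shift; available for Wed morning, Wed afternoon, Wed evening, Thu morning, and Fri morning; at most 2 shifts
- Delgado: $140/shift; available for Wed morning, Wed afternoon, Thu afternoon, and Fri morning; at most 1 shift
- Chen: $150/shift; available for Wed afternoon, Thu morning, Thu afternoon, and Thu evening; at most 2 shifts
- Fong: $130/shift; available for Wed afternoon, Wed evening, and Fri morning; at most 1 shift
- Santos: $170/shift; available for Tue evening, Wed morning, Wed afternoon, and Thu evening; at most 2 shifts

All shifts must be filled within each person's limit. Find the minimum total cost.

Wed evening can only be covered by Okafor and Fong, so that assignment is forced.
Picking the cheapest available assistant for each shift independently would cost $1295, but that ignores the shift limits.
An optimal schedule: Tue evening→Ueda, Wed morning→Santos, Wed afternoon→Santos, Wed evening→Okafor+Fong, Thu morning→Chen, Thu afternoon→Delgado, Thu evening→Chen, Fri morning→Okafor.
Total: 175 + 170 + 170 + 155 + 130 + 150 + 140 + 150 + 155 = $1395.

$1395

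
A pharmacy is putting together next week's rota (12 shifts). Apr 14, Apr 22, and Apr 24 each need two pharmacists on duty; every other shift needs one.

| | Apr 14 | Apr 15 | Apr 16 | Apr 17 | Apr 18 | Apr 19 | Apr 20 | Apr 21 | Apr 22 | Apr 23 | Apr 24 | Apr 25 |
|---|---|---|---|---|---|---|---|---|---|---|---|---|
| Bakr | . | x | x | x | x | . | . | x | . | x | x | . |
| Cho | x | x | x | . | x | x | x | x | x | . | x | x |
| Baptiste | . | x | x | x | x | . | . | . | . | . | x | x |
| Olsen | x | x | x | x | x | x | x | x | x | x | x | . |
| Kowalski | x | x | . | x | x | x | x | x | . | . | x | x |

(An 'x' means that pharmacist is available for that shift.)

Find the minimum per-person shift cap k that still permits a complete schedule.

3

With 5 pharmacists and 15 worker-slots to fill, someone must work at least ⌈15/5⌉ = 3 shifts, so k ≥ 3.
k = 3 works: Apr 14→Cho+Olsen, Apr 15→Baptiste, Apr 16→Bakr, Apr 17→Bakr, Apr 18→Kowalski, Apr 19→Cho, Apr 20→Olsen, Apr 21→Kowalski, Apr 22→Cho+Olsen, Apr 23→Bakr, Apr 24→Baptiste+Kowalski, Apr 25→Baptiste.
Loads: Bakr 3, Cho 3, Baptiste 3, Olsen 3, Kowalski 3 — all ≤ 3.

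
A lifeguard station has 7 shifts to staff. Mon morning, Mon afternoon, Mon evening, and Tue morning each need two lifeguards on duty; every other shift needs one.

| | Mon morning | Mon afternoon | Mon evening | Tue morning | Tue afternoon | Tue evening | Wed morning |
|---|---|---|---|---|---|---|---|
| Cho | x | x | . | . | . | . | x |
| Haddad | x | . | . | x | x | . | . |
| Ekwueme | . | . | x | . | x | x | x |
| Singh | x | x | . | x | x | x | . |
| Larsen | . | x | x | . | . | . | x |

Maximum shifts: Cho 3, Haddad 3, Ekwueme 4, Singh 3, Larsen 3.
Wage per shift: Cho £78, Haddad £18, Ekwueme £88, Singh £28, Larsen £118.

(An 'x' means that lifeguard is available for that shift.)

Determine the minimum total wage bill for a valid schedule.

Mon evening can only be covered by Ekwueme and Larsen, so that assignment is forced.
Tue morning can only be covered by Haddad and Singh, so that assignment is forced.
Picking the cheapest available lifeguard for each shift independently would cost £528, but that ignores the shift limits.
An optimal schedule: Mon morning→Haddad+Cho, Mon afternoon→Singh+Cho, Mon evening→Ekwueme+Larsen, Tue morning→Haddad+Singh, Tue afternoon→Haddad, Tue evening→Singh, Wed morning→Cho.
Total: 18 + 78 + 28 + 78 + 88 + 118 + 18 + 28 + 18 + 28 + 78 = £578.

£578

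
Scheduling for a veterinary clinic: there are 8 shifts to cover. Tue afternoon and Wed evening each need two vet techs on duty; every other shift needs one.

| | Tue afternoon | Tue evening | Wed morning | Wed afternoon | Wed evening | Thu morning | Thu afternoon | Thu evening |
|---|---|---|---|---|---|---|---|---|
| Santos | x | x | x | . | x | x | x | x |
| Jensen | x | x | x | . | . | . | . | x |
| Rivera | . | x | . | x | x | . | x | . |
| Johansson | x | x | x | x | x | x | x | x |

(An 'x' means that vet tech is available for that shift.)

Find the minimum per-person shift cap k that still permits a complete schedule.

With 4 vet techs and 10 worker-slots to fill, someone must work at least ⌈10/4⌉ = 3 shifts, so k ≥ 3.
k = 3 works: Tue afternoon→Santos+Jensen, Tue evening→Jensen, Wed morning→Santos, Wed afternoon→Rivera, Wed evening→Rivera+Johansson, Thu morning→Santos, Thu afternoon→Rivera, Thu evening→Jensen.
Loads: Santos 3, Jensen 3, Rivera 3, Johansson 1 — all ≤ 3.

3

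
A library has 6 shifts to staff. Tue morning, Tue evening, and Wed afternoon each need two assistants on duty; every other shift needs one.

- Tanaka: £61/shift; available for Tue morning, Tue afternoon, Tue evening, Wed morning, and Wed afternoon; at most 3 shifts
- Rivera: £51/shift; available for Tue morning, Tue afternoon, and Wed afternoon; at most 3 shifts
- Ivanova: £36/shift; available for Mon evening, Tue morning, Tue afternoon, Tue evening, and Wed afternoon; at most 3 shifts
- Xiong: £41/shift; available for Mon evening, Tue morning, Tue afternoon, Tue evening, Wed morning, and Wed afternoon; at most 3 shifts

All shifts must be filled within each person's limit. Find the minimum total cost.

£384

Picking the cheapest available assistant for each shift independently would cost £344, but that ignores the shift limits.
An optimal schedule: Mon evening→Ivanova, Tue morning→Ivanova+Rivera, Tue afternoon→Rivera, Tue evening→Ivanova+Xiong, Wed morning→Xiong, Wed afternoon→Xiong+Rivera.
Total: 36 + 36 + 51 + 51 + 36 + 41 + 41 + 41 + 51 = £384.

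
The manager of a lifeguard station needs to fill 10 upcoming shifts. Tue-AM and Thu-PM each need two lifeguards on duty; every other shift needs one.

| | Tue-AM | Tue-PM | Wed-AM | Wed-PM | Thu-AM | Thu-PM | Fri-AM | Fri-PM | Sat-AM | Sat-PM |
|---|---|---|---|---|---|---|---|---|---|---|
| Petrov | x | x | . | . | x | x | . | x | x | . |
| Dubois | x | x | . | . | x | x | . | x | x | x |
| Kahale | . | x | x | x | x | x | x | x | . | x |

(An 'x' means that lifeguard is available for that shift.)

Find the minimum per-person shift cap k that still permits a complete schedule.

4

With 3 lifeguards and 12 worker-slots to fill, someone must work at least ⌈12/3⌉ = 4 shifts, so k ≥ 4.
k = 4 works: Tue-AM→Petrov+Dubois, Tue-PM→Petrov, Wed-AM→Kahale, Wed-PM→Kahale, Thu-AM→Petrov, Thu-PM→Dubois+Kahale, Fri-AM→Kahale, Fri-PM→Dubois, Sat-AM→Petrov, Sat-PM→Dubois.
Loads: Petrov 4, Dubois 4, Kahale 4 — all ≤ 4.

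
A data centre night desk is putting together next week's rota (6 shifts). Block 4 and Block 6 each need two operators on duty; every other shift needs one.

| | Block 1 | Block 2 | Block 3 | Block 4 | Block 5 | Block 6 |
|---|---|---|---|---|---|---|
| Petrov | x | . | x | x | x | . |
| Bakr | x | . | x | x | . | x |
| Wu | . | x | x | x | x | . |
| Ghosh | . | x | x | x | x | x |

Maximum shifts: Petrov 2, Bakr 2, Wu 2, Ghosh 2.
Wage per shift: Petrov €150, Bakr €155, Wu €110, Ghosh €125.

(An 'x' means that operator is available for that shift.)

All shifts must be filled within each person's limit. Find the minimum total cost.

€1080

Block 6 can only be covered by Bakr and Ghosh, so that assignment is forced.
Picking the cheapest available operator for each shift independently would cost €995, but that ignores the shift limits.
An optimal schedule: Block 1→Petrov, Block 2→Wu, Block 3→Bakr, Block 4→Wu+Ghosh, Block 5→Petrov, Block 6→Bakr+Ghosh.
Total: 150 + 110 + 155 + 110 + 125 + 150 + 155 + 125 = €1080.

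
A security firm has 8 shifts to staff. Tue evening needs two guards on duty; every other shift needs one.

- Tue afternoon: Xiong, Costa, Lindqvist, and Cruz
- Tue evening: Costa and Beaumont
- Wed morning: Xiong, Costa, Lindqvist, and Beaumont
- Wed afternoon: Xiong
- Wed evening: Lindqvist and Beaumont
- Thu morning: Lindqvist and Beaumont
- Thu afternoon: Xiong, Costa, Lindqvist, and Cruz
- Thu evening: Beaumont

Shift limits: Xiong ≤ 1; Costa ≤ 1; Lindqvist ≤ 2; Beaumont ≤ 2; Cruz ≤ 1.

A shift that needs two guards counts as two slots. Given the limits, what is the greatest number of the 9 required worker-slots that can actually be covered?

Total capacity across all guards is 1+1+2+2+1 = 7, and 9 slots are needed, so at most 7 can be filled.
An assignment achieving 7: Tue afternoon→Cruz, Tue evening→Costa+Beaumont, Wed afternoon→Xiong, Wed evening→Lindqvist, Thu morning→Lindqvist, Thu evening→Beaumont.
Loads: Xiong 1/1, Costa 1/1, Lindqvist 2/2, Beaumont 2/2, Cruz 1/1.

7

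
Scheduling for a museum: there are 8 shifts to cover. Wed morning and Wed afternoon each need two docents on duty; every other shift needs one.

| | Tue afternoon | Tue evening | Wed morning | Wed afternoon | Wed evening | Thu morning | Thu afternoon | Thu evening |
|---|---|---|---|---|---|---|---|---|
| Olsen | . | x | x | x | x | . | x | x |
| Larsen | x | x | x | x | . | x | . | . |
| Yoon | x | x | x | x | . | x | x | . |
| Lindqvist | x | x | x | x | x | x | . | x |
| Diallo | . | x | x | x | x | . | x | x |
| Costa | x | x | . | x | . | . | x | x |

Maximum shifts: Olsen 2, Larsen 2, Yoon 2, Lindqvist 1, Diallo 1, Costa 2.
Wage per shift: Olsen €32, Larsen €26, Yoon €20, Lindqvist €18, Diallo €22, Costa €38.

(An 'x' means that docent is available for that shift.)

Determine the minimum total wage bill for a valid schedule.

Picking the cheapest available docent for each shift independently would cost €186, but that ignores the shift limits.
An optimal schedule: Tue afternoon→Larsen, Tue evening→Costa, Wed morning→Yoon+Diallo, Wed afternoon→Yoon+Costa, Wed evening→Olsen, Thu morning→Larsen, Thu afternoon→Olsen, Thu evening→Lindqvist.
Total: 26 + 38 + 20 + 22 + 20 + 38 + 32 + 26 + 32 + 18 = €272.

€272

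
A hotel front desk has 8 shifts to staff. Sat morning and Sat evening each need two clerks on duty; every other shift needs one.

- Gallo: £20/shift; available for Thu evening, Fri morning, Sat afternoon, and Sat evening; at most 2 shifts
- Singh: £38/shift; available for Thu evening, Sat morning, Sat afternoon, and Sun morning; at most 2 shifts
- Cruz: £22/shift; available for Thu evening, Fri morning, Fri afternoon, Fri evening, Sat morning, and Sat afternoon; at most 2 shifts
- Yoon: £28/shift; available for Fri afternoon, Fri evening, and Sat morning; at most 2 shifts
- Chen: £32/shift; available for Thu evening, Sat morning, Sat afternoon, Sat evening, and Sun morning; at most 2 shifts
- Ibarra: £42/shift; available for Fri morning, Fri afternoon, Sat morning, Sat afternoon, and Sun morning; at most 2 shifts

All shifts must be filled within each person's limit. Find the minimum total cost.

£280

Sat evening can only be covered by Gallo and Chen, so that assignment is forced.
Picking the cheapest available clerk for each shift independently would cost £238, but that ignores the shift limits.
An optimal schedule: Thu evening→Cruz, Fri morning→Gallo, Fri afternoon→Yoon, Fri evening→Cruz, Sat morning→Yoon+Singh, Sat afternoon→Singh, Sat evening→Gallo+Chen, Sun morning→Chen.
Total: 22 + 20 + 28 + 22 + 28 + 38 + 38 + 20 + 32 + 32 = £280.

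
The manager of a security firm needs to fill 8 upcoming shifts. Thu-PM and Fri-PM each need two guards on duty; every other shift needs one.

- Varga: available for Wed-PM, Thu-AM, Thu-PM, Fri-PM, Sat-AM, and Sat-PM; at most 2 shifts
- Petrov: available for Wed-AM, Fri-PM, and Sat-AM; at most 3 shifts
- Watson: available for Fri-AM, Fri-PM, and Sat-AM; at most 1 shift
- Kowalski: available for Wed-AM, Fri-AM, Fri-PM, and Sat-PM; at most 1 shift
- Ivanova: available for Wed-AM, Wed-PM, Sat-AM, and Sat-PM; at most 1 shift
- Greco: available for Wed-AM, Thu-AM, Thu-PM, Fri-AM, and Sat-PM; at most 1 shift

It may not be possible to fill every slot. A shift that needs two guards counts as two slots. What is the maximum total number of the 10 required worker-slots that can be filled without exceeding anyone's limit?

Total capacity across all guards is 2+3+1+1+1+1 = 9, and 10 slots are needed, so at most 9 can be filled.
An assignment achieving 9: Wed-AM→Petrov, Wed-PM→Varga, Thu-AM→Varga, Thu-PM→Greco, Fri-AM→Watson, Fri-PM→Petrov+Kowalski, Sat-AM→Petrov, Sat-PM→Ivanova.
Loads: Varga 2/2, Petrov 3/3, Watson 1/1, Kowalski 1/1, Ivanova 1/1, Greco 1/1.

9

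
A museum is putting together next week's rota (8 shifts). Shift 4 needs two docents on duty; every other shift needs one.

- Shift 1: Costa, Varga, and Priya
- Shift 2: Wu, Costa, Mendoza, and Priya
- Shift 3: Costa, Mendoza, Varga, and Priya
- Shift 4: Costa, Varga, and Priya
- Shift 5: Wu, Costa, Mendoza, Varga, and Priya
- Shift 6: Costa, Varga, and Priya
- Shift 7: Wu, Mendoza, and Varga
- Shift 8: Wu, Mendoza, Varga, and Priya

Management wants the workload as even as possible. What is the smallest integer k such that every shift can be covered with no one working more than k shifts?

2

With 5 docents and 9 worker-slots to fill, someone must work at least ⌈9/5⌉ = 2 shifts, so k ≥ 2.
k = 2 works: Shift 1→Costa, Shift 2→Wu, Shift 3→Mendoza, Shift 4→Costa+Varga, Shift 5→Priya, Shift 6→Varga, Shift 7→Wu, Shift 8→Mendoza.
Loads: Wu 2, Costa 2, Mendoza 2, Varga 2, Priya 1 — all ≤ 2.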